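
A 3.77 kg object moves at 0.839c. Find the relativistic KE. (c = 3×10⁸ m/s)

γ = 1/√(1 - 0.839²) = 1.8378
γ - 1 = 0.8378
KE = (γ-1)mc² = 0.8378 × 3.77 × (3×10⁸)² = 2.843×10¹⁷ J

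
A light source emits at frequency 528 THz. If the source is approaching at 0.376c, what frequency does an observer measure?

β = v/c = 0.376
(1+β)/(1-β) = 1.376/0.624 = 2.205
Doppler factor = √(2.205) = 1.485
f_obs = 528 × 1.485 = 784.1 THz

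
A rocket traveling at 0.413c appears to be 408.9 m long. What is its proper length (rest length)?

Contracted length L = 408.9 m
γ = 1/√(1 - 0.413²) = 1.098
L₀ = γL = 1.098 × 408.9 = 449.0 m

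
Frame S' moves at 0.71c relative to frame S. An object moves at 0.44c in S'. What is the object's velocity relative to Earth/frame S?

u = (u' + v)/(1 + u'v/c²)
Numerator: 0.44 + 0.71 = 1.15
Denominator: 1 + 0.3124 = 1.3124
u = 1.15/1.3124 = 0.8763c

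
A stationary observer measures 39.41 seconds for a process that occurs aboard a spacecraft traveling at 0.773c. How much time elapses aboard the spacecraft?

Dilated time Δt = 39.41 seconds
γ = 1/√(1 - 0.773²) = 1.5763
Δt₀ = Δt/γ = 39.41/1.5763 = 25.00 seconds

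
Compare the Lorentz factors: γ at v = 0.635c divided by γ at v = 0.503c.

γ₁ = 1/√(1 - 0.635²) = 1.2945
γ₂ = 1/√(1 - 0.503²) = 1.1570
γ₁/γ₂ = 1.2945/1.1570 = 1.119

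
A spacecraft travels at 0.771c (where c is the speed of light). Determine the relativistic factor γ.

v/c = 0.771, so (v/c)² = 0.594441
1 - (v/c)² = 0.405559
γ = 1/√(0.405559) = 1.570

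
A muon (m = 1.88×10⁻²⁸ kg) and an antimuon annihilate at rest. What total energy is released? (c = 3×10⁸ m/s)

Both particles have the same rest mass, so total mass = 2m
E = 2m·c² = 2 × 1.88×10⁻²⁸ × (3×10⁸)²
= 2 × 1.88×10⁻²⁸ × 9×10¹⁶
= 3.384×10⁻¹¹ J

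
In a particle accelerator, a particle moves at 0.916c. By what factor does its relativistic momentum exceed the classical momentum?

p_rel = γmv, p_class = mv
Ratio = γ = 1/√(1 - 0.916²)
= 1/√(0.160944) = 2.493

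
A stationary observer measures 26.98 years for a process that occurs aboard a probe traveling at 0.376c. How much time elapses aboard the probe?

Dilated time Δt = 26.98 years
γ = 1/√(1 - 0.376²) = 1.079
Δt₀ = Δt/γ = 26.98/1.079 = 25.00 years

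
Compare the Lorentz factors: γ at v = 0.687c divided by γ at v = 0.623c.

γ₁ = 1/√(1 - 0.687²) = 1.37616
γ₂ = 1/√(1 - 0.623²) = 1.27841
γ₁/γ₂ = 1.37616/1.27841 = 1.076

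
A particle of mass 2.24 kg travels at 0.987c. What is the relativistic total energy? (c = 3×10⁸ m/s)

γ = 1/√(1 - 0.987²) = 6.222
mc² = 2.24 × (3×10⁸)² = 2.016×10¹⁷ J
E = γmc² = 6.222 × 2.016×10¹⁷ = 1.254×10¹⁸ J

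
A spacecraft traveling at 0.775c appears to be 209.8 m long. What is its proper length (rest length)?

Contracted length L = 209.8 m
γ = 1/√(1 - 0.775²) = 1.5824
L₀ = γL = 1.5824 × 209.8 = 332.0 m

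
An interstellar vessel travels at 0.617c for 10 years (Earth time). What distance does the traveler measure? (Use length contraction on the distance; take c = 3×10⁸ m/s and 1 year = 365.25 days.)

Earth distance: d = v × t = 0.617c × 10 yr = 5.8413×10¹⁶ m
γ = 1.2707
d' = d/γ = 5.8413×10¹⁶/1.2707 = 4.597×10¹⁶ m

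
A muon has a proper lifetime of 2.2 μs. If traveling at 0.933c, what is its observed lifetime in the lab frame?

Proper lifetime τ₀ = 2.2 μs
γ = 1/√(1 - 0.933²) = 2.7787
τ = γτ₀ = 2.7787 × 2.2 μs = 6.113 μs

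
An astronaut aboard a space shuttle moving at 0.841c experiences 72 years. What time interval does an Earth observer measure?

Proper time Δt₀ = 72 years
γ = 1/√(1 - 0.841²) = 1.848
Δt = γΔt₀ = 1.848 × 72 = 133.1 years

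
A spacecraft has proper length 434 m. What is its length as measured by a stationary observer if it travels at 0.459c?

Proper length L₀ = 434 m
γ = 1/√(1 - 0.459²) = 1.1256
L = L₀/γ = 434/1.1256 = 385.6 m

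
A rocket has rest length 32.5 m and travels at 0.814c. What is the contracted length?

Proper length L₀ = 32.5 m
γ = 1/√(1 - 0.814²) = 1.7216
L = L₀/γ = 32.5/1.7216 = 18.88 m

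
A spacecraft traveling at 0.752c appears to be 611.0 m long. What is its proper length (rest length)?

Contracted length L = 611.0 m
γ = 1/√(1 - 0.752²) = 1.517
L₀ = γL = 1.517 × 611.0 = 926.9 m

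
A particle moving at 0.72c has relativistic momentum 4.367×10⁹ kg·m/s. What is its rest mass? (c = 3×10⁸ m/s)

γ = 1/√(1 - 0.72²) = 1.441
v = 0.72 × 3×10⁸ = 2.160×10⁸ m/s
m = p/(γv) = 4.367×10⁹/(1.441 × 2.160×10⁸) = 14.03 kg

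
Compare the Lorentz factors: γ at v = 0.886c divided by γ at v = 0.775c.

γ₁ = 1/√(1 - 0.886²) = 2.157
γ₂ = 1/√(1 - 0.775²) = 1.582
γ₁/γ₂ = 2.157/1.582 = 1.363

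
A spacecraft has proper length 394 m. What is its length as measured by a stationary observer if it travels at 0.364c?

Proper length L₀ = 394 m
γ = 1/√(1 - 0.364²) = 1.0737
L = L₀/γ = 394/1.0737 = 367.0 m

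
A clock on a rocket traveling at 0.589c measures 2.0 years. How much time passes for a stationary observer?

Proper time Δt₀ = 2.0 years
γ = 1/√(1 - 0.589²) = 1.2374
Δt = γΔt₀ = 1.2374 × 2.0 = 2.475 years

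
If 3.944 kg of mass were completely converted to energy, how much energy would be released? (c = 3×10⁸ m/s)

Using E = mc²:
c² = (3×10⁸)² = 9×10¹⁶ m²/s²
E = 3.944 × 9×10¹⁶ = 3.550×10¹⁷ J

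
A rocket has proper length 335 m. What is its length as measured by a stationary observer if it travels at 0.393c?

Proper length L₀ = 335 m
γ = 1/√(1 - 0.393²) = 1.0875
L = L₀/γ = 335/1.0875 = 308.0 m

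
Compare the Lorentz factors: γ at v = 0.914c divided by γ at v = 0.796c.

γ₁ = 1/√(1 - 0.914²) = 2.465
γ₂ = 1/√(1 - 0.796²) = 1.652
γ₁/γ₂ = 2.465/1.652 = 1.492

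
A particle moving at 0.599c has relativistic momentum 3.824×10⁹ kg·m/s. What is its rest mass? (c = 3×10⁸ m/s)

γ = 1/√(1 - 0.599²) = 1.249
v = 0.599 × 3×10⁸ = 1.797×10⁸ m/s
m = p/(γv) = 3.824×10⁹/(1.249 × 1.797×10⁸) = 17.04 kg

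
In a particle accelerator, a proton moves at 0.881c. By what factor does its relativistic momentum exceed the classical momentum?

p_rel = γmv, p_class = mv
Ratio = γ = 1/√(1 - 0.881²)
= 1/√(0.223839) = 2.114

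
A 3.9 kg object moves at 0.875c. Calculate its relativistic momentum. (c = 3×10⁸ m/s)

γ = 1/√(1 - 0.875²) = 2.066
v = 0.875 × 3×10⁸ = 2.625×10⁸ m/s
p = γmv = 2.066 × 3.9 × 2.625×10⁸ = 2.115×10⁹ kg·m/s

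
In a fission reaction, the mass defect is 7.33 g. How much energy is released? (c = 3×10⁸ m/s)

Convert mass defect: Δm = 7.33 g = 0.00733 kg
E = Δm·c² = 0.00733 × (3×10⁸)²
= 0.00733 × 9×10¹⁶ = 6.597×10¹⁴ J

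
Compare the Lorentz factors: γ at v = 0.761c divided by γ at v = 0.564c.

γ₁ = 1/√(1 - 0.761²) = 1.541
γ₂ = 1/√(1 - 0.564²) = 1.211
γ₁/γ₂ = 1.541/1.211 = 1.273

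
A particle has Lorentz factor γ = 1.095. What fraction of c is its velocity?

From γ = 1/√(1 - v²/c²):
1/γ² = 1/1.095² = 0.8340
v²/c² = 1 - 0.8340 = 0.1660
v/c = √(0.1660) = 0.4074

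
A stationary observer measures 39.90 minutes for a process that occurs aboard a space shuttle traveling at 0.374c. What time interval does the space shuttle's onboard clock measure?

Dilated time Δt = 39.90 minutes
γ = 1/√(1 - 0.374²) = 1.0783
Δt₀ = Δt/γ = 39.90/1.0783 = 37.00 minutes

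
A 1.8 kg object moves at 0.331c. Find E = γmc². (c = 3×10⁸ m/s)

γ = 1/√(1 - 0.331²) = 1.060
mc² = 1.8 × (3×10⁸)² = 1.620×10¹⁷ J
E = γmc² = 1.060 × 1.620×10¹⁷ = 1.717×10¹⁷ J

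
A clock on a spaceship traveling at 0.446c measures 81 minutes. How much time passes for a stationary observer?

Proper time Δt₀ = 81 minutes
γ = 1/√(1 - 0.446²) = 1.1173
Δt = γΔt₀ = 1.1173 × 81 = 90.50 minutes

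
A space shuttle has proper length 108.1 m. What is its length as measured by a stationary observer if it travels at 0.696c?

Proper length L₀ = 108.1 m
γ = 1/√(1 - 0.696²) = 1.3927
L = L₀/γ = 108.1/1.3927 = 77.62 m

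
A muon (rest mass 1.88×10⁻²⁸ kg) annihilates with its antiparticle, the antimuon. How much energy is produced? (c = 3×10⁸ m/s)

Both particles have the same rest mass, so total mass = 2m
E = 2m·c² = 2 × 1.88×10⁻²⁸ × (3×10⁸)²
= 2 × 1.88×10⁻²⁸ × 9×10¹⁶
= 3.384×10⁻¹¹ J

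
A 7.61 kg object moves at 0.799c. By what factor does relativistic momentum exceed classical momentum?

p_rel = γmv, p_class = mv
Ratio = γ = 1/√(1 - 0.799²) = 1.663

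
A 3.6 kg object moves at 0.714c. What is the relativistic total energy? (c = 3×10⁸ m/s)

γ = 1/√(1 - 0.714²) = 1.4283
mc² = 3.6 × (3×10⁸)² = 3.240×10¹⁷ J
E = γmc² = 1.4283 × 3.240×10¹⁷ = 4.628×10¹⁷ J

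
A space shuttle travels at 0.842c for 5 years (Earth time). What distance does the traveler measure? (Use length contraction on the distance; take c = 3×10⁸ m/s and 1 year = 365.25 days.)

Earth distance: d = v × t = 0.842c × 5 yr = 3.986×10¹⁶ m
γ = 1.854
d' = d/γ = 3.986×10¹⁶/1.854 = 2.150×10¹⁶ m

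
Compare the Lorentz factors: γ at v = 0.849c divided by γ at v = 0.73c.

γ₁ = 1/√(1 - 0.849²) = 1.8925
γ₂ = 1/√(1 - 0.73²) = 1.4632
γ₁/γ₂ = 1.8925/1.4632 = 1.293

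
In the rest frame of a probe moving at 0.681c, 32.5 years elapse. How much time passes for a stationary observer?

Proper time Δt₀ = 32.5 years
γ = 1/√(1 - 0.681²) = 1.3656
Δt = γΔt₀ = 1.3656 × 32.5 = 44.38 years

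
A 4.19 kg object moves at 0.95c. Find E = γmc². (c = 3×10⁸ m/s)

γ = 1/√(1 - 0.95²) = 3.203
mc² = 4.19 × (3×10⁸)² = 3.771×10¹⁷ J
E = γmc² = 3.203 × 3.771×10¹⁷ = 1.208×10¹⁸ J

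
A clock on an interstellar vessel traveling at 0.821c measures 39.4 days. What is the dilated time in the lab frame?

Proper time Δt₀ = 39.4 days
γ = 1/√(1 - 0.821²) = 1.7515
Δt = γΔt₀ = 1.7515 × 39.4 = 69.01 days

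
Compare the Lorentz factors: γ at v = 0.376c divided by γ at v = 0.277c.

γ₁ = 1/√(1 - 0.376²) = 1.079
γ₂ = 1/√(1 - 0.277²) = 1.041
γ₁/γ₂ = 1.079/1.041 = 1.037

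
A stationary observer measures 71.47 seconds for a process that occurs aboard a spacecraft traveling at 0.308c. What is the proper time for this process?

Dilated time Δt = 71.47 seconds
γ = 1/√(1 - 0.308²) = 1.051
Δt₀ = Δt/γ = 71.47/1.051 = 68.00 seconds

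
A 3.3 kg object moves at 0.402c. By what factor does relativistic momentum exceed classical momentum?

p_rel = γmv, p_class = mv
Ratio = γ = 1/√(1 - 0.402²) = 1.092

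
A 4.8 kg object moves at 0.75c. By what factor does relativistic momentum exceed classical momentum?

p_rel = γmv, p_class = mv
Ratio = γ = 1/√(1 - 0.75²) = 1.512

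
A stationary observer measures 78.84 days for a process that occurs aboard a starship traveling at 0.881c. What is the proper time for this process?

Dilated time Δt = 78.84 days
γ = 1/√(1 - 0.881²) = 2.1136
Δt₀ = Δt/γ = 78.84/2.1136 = 37.30 days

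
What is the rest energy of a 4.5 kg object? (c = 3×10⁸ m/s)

c² = (3×10⁸)² = 9.000×10¹⁶ m²/s²
E₀ = mc² = 4.5 × 9.000×10¹⁶ = 4.050×10¹⁷ J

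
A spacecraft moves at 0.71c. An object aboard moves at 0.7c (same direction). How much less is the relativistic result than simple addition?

Classical: u' + v = 0.7 + 0.71 = 1.41c
Relativistic: u = (0.7 + 0.71)/(1 + 0.497) = 1.41/1.497 = 0.9419c
Difference: 1.41 - 0.9419 = 0.4681c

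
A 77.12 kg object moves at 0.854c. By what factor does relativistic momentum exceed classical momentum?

p_rel = γmv, p_class = mv
Ratio = γ = 1/√(1 - 0.854²) = 1.922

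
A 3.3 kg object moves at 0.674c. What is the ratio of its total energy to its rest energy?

E = γmc², E₀ = mc²
E/E₀ = γ = 1/√(1 - 0.674²) = 1.354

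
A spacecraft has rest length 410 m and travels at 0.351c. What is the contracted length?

Proper length L₀ = 410 m
γ = 1/√(1 - 0.351²) = 1.068
L = L₀/γ = 410/1.068 = 383.9 m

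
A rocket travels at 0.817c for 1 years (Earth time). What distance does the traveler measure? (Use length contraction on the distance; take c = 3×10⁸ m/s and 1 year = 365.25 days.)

Earth distance: d = v × t = 0.817c × 1 yr = 7.7348×10¹⁵ m
γ = 1.7342
d' = d/γ = 7.7348×10¹⁵/1.7342 = 4.460×10¹⁵ m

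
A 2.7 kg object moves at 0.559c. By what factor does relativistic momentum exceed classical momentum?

p_rel = γmv, p_class = mv
Ratio = γ = 1/√(1 - 0.559²) = 1.206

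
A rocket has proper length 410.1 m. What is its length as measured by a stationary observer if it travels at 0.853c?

Proper length L₀ = 410.1 m
γ = 1/√(1 - 0.853²) = 1.916
L = L₀/γ = 410.1/1.916 = 214.0 m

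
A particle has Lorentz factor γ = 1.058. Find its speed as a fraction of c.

From γ = 1/√(1 - v²/c²):
1/γ² = 1/1.058² = 0.89336
v²/c² = 1 - 0.89336 = 0.10664
v/c = √(0.10664) = 0.3266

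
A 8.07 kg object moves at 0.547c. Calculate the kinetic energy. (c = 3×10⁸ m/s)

γ = 1/√(1 - 0.547²) = 1.1946
γ - 1 = 0.1946
KE = (γ-1)mc² = 0.1946 × 8.07 × (3×10⁸)² = 1.413×10¹⁷ J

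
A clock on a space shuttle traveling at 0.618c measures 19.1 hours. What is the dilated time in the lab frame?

Proper time Δt₀ = 19.1 hours
γ = 1/√(1 - 0.618²) = 1.27198
Δt = γΔt₀ = 1.27198 × 19.1 = 24.29 hours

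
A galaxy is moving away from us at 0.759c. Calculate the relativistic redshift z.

β = 0.759
(1+β)/(1-β) = 1.759/0.241 = 7.299
√(7.299) = 2.702
z = 2.702 - 1 = 1.702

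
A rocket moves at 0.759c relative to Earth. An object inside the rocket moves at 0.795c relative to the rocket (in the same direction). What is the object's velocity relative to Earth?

u = (u' + v)/(1 + u'v/c²)
Numerator: 0.795 + 0.759 = 1.554
Denominator: 1 + 0.603405 = 1.603405
u = 1.554/1.603405 = 0.9692c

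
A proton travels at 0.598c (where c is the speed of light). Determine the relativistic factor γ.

v/c = 0.598, so (v/c)² = 0.357604
1 - (v/c)² = 0.642396
γ = 1/√(0.642396) = 1.248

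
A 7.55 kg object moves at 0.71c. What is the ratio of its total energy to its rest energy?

E = γmc², E₀ = mc²
E/E₀ = γ = 1/√(1 - 0.71²) = 1.420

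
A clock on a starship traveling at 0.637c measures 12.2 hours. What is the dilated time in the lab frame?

Proper time Δt₀ = 12.2 hours
γ = 1/√(1 - 0.637²) = 1.2972
Δt = γΔt₀ = 1.2972 × 12.2 = 15.83 hours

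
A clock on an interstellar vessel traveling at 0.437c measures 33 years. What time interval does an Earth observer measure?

Proper time Δt₀ = 33 years
γ = 1/√(1 - 0.437²) = 1.1118
Δt = γΔt₀ = 1.1118 × 33 = 36.69 years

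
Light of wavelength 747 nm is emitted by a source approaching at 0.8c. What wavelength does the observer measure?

β = 0.8
Wavelength Doppler factor = √(0.2/1.8) = √(0.1111) = 0.3333
λ_obs = 747 × 0.3333 = 249.0 nm (blueshift)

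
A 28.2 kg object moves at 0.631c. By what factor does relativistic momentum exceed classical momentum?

p_rel = γmv, p_class = mv
Ratio = γ = 1/√(1 - 0.631²) = 1.289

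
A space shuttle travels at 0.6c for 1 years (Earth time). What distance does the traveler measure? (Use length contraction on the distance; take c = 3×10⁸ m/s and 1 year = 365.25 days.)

Earth distance: d = v × t = 0.6c × 1 yr = 5.680×10¹⁵ m
γ = 1.250
d' = d/γ = 5.680×10¹⁵/1.250 = 4.544×10¹⁵ m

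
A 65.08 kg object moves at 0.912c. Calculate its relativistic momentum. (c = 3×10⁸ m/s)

γ = 1/√(1 - 0.912²) = 2.438
v = 0.912 × 3×10⁸ = 2.736×10⁸ m/s
p = γmv = 2.438 × 65.08 × 2.736×10⁸ = 4.341×10¹⁰ kg·m/s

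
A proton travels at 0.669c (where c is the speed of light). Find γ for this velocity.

v/c = 0.669, so (v/c)² = 0.447561
1 - (v/c)² = 0.552439
γ = 1/√(0.552439) = 1.345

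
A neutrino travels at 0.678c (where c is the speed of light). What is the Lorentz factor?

v/c = 0.678, so (v/c)² = 0.459684
1 - (v/c)² = 0.540316
γ = 1/√(0.540316) = 1.360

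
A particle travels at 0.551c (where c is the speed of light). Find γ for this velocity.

v/c = 0.551, so (v/c)² = 0.303601
1 - (v/c)² = 0.696399
γ = 1/√(0.696399) = 1.198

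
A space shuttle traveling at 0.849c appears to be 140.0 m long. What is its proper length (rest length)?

Contracted length L = 140.0 m
γ = 1/√(1 - 0.849²) = 1.893
L₀ = γL = 1.893 × 140.0 = 265.0 m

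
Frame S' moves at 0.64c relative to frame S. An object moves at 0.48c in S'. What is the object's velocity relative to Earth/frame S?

u = (u' + v)/(1 + u'v/c²)
Numerator: 0.48 + 0.64 = 1.12
Denominator: 1 + 0.3072 = 1.3072
u = 1.12/1.3072 = 0.8568c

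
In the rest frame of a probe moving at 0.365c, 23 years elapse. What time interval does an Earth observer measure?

Proper time Δt₀ = 23 years
γ = 1/√(1 - 0.365²) = 1.074
Δt = γΔt₀ = 1.074 × 23 = 24.70 years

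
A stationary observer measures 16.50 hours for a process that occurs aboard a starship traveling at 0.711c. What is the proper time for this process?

Dilated time Δt = 16.50 hours
γ = 1/√(1 - 0.711²) = 1.422
Δt₀ = Δt/γ = 16.50/1.422 = 11.60 hours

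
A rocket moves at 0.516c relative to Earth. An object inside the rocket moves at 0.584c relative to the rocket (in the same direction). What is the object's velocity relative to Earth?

u = (u' + v)/(1 + u'v/c²)
Numerator: 0.584 + 0.516 = 1.1
Denominator: 1 + 0.301344 = 1.301344
u = 1.1/1.301344 = 0.8453c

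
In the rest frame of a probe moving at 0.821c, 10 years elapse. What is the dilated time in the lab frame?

Proper time Δt₀ = 10 years
γ = 1/√(1 - 0.821²) = 1.752
Δt = γΔt₀ = 1.752 × 10 = 17.52 years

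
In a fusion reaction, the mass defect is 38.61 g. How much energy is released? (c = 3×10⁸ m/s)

Convert mass defect: Δm = 38.61 g = 0.03861 kg
E = Δm·c² = 0.03861 × (3×10⁸)²
= 0.03861 × 9×10¹⁶ = 3.475×10¹⁵ J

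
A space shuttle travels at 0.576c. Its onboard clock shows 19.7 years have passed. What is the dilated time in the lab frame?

Proper time Δt₀ = 19.7 years
γ = 1/√(1 - 0.576²) = 1.2233
Δt = γΔt₀ = 1.2233 × 19.7 = 24.10 years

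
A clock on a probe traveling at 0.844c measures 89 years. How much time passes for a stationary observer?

Proper time Δt₀ = 89 years
γ = 1/√(1 - 0.844²) = 1.864
Δt = γΔt₀ = 1.864 × 89 = 165.9 years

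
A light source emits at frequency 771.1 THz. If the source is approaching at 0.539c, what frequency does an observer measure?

β = v/c = 0.539
(1+β)/(1-β) = 1.539/0.461 = 3.338
Doppler factor = √(3.338) = 1.827
f_obs = 771.1 × 1.827 = 1409 THz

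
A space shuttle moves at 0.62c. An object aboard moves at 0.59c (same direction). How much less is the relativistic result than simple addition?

Classical: u' + v = 0.59 + 0.62 = 1.21c
Relativistic: u = (0.59 + 0.62)/(1 + 0.3658) = 1.21/1.3658 = 0.8859c
Difference: 1.21 - 0.8859 = 0.3241c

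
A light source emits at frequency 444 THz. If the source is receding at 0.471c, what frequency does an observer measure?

β = v/c = 0.471
(1-β)/(1+β) = 0.529/1.471 = 0.3596
Doppler factor = √(0.3596) = 0.5997
f_obs = 444 × 0.5997 = 266.3 THz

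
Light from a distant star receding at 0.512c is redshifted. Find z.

β = 0.512
(1+β)/(1-β) = 1.512/0.488 = 3.0984
√(3.0984) = 1.7602
z = 1.7602 - 1 = 0.7602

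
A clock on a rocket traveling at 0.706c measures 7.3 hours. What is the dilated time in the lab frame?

Proper time Δt₀ = 7.3 hours
γ = 1/√(1 - 0.706²) = 1.412
Δt = γΔt₀ = 1.412 × 7.3 = 10.31 hours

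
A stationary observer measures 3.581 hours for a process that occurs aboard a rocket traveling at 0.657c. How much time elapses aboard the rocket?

Dilated time Δt = 3.581 hours
γ = 1/√(1 - 0.657²) = 1.3265
Δt₀ = Δt/γ = 3.581/1.3265 = 2.700 hours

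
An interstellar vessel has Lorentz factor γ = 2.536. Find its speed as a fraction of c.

From γ = 1/√(1 - v²/c²):
1/γ² = 1/2.536² = 0.1555
v²/c² = 1 - 0.1555 = 0.8445
v/c = √(0.8445) = 0.9190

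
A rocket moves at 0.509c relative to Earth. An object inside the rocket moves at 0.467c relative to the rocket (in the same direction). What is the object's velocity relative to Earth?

u = (u' + v)/(1 + u'v/c²)
Numerator: 0.467 + 0.509 = 0.976
Denominator: 1 + 0.237703 = 1.237703
u = 0.976/1.237703 = 0.7886c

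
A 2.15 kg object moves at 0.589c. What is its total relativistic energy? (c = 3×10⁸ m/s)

γ = 1/√(1 - 0.589²) = 1.237
mc² = 2.15 × (3×10⁸)² = 1.935×10¹⁷ J
E = γmc² = 1.237 × 1.935×10¹⁷ = 2.394×10¹⁷ J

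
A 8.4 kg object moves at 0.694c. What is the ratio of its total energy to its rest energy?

E = γmc², E₀ = mc²
E/E₀ = γ = 1/√(1 - 0.694²) = 1.389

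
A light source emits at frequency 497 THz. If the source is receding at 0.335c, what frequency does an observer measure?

β = v/c = 0.335
(1-β)/(1+β) = 0.665/1.335 = 0.4981
Doppler factor = √(0.4981) = 0.7058
f_obs = 497 × 0.7058 = 350.8 THz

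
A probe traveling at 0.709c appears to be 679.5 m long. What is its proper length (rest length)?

Contracted length L = 679.5 m
γ = 1/√(1 - 0.709²) = 1.418
L₀ = γL = 1.418 × 679.5 = 963.5 m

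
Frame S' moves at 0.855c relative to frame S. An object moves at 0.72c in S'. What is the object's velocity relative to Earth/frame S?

u = (u' + v)/(1 + u'v/c²)
Numerator: 0.72 + 0.855 = 1.575
Denominator: 1 + 0.6156 = 1.6156
u = 1.575/1.6156 = 0.9749c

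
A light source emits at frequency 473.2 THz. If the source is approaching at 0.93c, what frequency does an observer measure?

β = v/c = 0.93
(1+β)/(1-β) = 1.93/0.07 = 27.57
Doppler factor = √(27.57) = 5.251
f_obs = 473.2 × 5.251 = 2485 THz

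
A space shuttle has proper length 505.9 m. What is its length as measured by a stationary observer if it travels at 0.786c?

Proper length L₀ = 505.9 m
γ = 1/√(1 - 0.786²) = 1.6175
L = L₀/γ = 505.9/1.6175 = 312.8 m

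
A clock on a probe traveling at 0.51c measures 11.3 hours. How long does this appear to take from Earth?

Proper time Δt₀ = 11.3 hours
γ = 1/√(1 - 0.51²) = 1.163
Δt = γΔt₀ = 1.163 × 11.3 = 13.14 hours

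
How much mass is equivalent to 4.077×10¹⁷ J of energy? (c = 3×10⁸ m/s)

From E = mc², we get m = E/c²
c² = (3×10⁸)² = 9×10¹⁶ m²/s²
m = 4.077×10¹⁷ / 9×10¹⁶ = 4.530 kg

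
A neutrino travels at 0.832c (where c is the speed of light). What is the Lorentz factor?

v/c = 0.832, so (v/c)² = 0.692224
1 - (v/c)² = 0.307776
γ = 1/√(0.307776) = 1.803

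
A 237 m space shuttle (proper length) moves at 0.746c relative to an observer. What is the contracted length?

Proper length L₀ = 237 m
γ = 1/√(1 - 0.746²) = 1.502
L = L₀/γ = 237/1.502 = 157.8 m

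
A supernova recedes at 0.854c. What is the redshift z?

β = 0.854
(1+β)/(1-β) = 1.854/0.146 = 12.70
√(12.70) = 3.564
z = 3.564 - 1 = 2.564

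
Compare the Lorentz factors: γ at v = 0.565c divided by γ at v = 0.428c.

γ₁ = 1/√(1 - 0.565²) = 1.2120
γ₂ = 1/√(1 - 0.428²) = 1.1065
γ₁/γ₂ = 1.2120/1.1065 = 1.095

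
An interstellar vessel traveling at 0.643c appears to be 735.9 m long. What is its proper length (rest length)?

Contracted length L = 735.9 m
γ = 1/√(1 - 0.643²) = 1.3057
L₀ = γL = 1.3057 × 735.9 = 960.9 m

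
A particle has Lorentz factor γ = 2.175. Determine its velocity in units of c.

From γ = 1/√(1 - v²/c²):
1/γ² = 1/2.175² = 0.2114
v²/c² = 1 - 0.2114 = 0.7886
v/c = √(0.7886) = 0.8880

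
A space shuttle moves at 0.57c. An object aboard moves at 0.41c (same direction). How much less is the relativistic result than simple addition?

Classical: u' + v = 0.41 + 0.57 = 0.98c
Relativistic: u = (0.41 + 0.57)/(1 + 0.2337) = 0.98/1.2337 = 0.7944c
Difference: 0.98 - 0.7944 = 0.1856c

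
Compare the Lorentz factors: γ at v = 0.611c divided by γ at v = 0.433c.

γ₁ = 1/√(1 - 0.611²) = 1.263
γ₂ = 1/√(1 - 0.433²) = 1.109
γ₁/γ₂ = 1.263/1.109 = 1.139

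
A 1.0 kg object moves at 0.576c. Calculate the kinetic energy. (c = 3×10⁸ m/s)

γ = 1/√(1 - 0.576²) = 1.2233
γ - 1 = 0.2233
KE = (γ-1)mc² = 0.2233 × 1.0 × (3×10⁸)² = 2.010×10¹⁶ J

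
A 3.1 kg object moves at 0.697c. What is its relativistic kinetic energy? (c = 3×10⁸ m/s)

γ = 1/√(1 - 0.697²) = 1.3946
γ - 1 = 0.3946
KE = (γ-1)mc² = 0.3946 × 3.1 × (3×10⁸)² = 1.101×10¹⁷ J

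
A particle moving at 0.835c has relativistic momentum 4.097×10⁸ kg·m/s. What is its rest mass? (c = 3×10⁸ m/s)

γ = 1/√(1 - 0.835²) = 1.8174
v = 0.835 × 3×10⁸ = 2.505×10⁸ m/s
m = p/(γv) = 4.097×10⁸/(1.8174 × 2.505×10⁸) = 0.8999 kg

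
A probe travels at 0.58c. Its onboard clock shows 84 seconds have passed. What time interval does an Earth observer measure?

Proper time Δt₀ = 84 seconds
γ = 1/√(1 - 0.58²) = 1.2276
Δt = γΔt₀ = 1.2276 × 84 = 103.1 seconds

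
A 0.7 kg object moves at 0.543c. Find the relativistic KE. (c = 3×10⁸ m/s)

γ = 1/√(1 - 0.543²) = 1.19086
γ - 1 = 0.19086
KE = (γ-1)mc² = 0.19086 × 0.7 × (3×10⁸)² = 1.202×10¹⁶ J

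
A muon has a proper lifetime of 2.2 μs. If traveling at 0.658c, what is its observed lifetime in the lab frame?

Proper lifetime τ₀ = 2.2 μs
γ = 1/√(1 - 0.658²) = 1.328
τ = γτ₀ = 1.328 × 2.2 μs = 2.922 μs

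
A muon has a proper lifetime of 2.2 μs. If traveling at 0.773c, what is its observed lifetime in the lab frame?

Proper lifetime τ₀ = 2.2 μs
γ = 1/√(1 - 0.773²) = 1.5763
τ = γτ₀ = 1.5763 × 2.2 μs = 3.468 μs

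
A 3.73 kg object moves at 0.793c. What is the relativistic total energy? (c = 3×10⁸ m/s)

γ = 1/√(1 - 0.793²) = 1.6414
mc² = 3.73 × (3×10⁸)² = 3.357×10¹⁷ J
E = γmc² = 1.6414 × 3.357×10¹⁷ = 5.510×10¹⁷ J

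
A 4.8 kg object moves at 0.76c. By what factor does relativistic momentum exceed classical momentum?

p_rel = γmv, p_class = mv
Ratio = γ = 1/√(1 - 0.76²) = 1.539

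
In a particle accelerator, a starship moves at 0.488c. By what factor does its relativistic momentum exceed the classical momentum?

p_rel = γmv, p_class = mv
Ratio = γ = 1/√(1 - 0.488²)
= 1/√(0.761856) = 1.146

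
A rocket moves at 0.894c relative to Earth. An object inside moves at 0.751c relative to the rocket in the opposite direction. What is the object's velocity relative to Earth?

Object's velocity in rocket frame is u' = -0.751c
u = (u' + v)/(1 + u'v/c²) = (v - 0.751)/(1 - 0.751·v/c²)
Numerator: 0.894 - 0.751 = 0.143
Denominator: 1 - 0.671394 = 0.328606
u = 0.143/0.328606 = 0.4352c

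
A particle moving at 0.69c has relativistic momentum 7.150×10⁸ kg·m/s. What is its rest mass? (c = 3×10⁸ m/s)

γ = 1/√(1 - 0.69²) = 1.3816
v = 0.69 × 3×10⁸ = 2.070×10⁸ m/s
m = p/(γv) = 7.150×10⁸/(1.3816 × 2.070×10⁸) = 2.500 kg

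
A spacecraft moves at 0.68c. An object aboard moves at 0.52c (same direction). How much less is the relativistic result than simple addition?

Classical: u' + v = 0.52 + 0.68 = 1.2c
Relativistic: u = (0.52 + 0.68)/(1 + 0.3536) = 1.2/1.3536 = 0.8865c
Difference: 1.2 - 0.8865 = 0.3135c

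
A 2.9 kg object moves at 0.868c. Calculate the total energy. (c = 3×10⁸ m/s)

γ = 1/√(1 - 0.868²) = 2.0138
mc² = 2.9 × (3×10⁸)² = 2.610×10¹⁷ J
E = γmc² = 2.0138 × 2.610×10¹⁷ = 5.256×10¹⁷ J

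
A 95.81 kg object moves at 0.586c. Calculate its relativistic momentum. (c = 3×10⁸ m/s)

γ = 1/√(1 - 0.586²) = 1.2341
v = 0.586 × 3×10⁸ = 1.758×10⁸ m/s
p = γmv = 1.2341 × 95.81 × 1.758×10⁸ = 2.079×10¹⁰ kg·m/s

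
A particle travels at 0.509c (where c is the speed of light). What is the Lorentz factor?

v/c = 0.509, so (v/c)² = 0.259081
1 - (v/c)² = 0.740919
γ = 1/√(0.740919) = 1.162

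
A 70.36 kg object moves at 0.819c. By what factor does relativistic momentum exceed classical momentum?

p_rel = γmv, p_class = mv
Ratio = γ = 1/√(1 - 0.819²) = 1.743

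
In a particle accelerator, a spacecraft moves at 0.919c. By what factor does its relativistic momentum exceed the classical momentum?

p_rel = γmv, p_class = mv
Ratio = γ = 1/√(1 - 0.919²)
= 1/√(0.155439) = 2.536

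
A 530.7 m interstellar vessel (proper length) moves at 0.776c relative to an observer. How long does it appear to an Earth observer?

Proper length L₀ = 530.7 m
γ = 1/√(1 - 0.776²) = 1.5855
L = L₀/γ = 530.7/1.5855 = 334.7 m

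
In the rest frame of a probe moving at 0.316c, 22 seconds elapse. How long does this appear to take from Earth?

Proper time Δt₀ = 22 seconds
γ = 1/√(1 - 0.316²) = 1.054
Δt = γΔt₀ = 1.054 × 22 = 23.19 seconds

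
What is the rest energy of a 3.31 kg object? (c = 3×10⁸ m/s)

c² = (3×10⁸)² = 9.000×10¹⁶ m²/s²
E₀ = mc² = 3.31 × 9.000×10¹⁶ = 2.979×10¹⁷ J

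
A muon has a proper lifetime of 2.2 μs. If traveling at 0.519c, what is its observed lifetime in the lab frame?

Proper lifetime τ₀ = 2.2 μs
γ = 1/√(1 - 0.519²) = 1.170
τ = γτ₀ = 1.170 × 2.2 μs = 2.574 μs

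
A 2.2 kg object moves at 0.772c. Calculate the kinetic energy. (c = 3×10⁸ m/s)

γ = 1/√(1 - 0.772²) = 1.5733
γ - 1 = 0.5733
KE = (γ-1)mc² = 0.5733 × 2.2 × (3×10⁸)² = 1.135×10¹⁷ J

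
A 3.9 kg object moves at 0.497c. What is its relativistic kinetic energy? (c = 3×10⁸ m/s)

γ = 1/√(1 - 0.497²) = 1.1524
γ - 1 = 0.1524
KE = (γ-1)mc² = 0.1524 × 3.9 × (3×10⁸)² = 5.349×10¹⁶ J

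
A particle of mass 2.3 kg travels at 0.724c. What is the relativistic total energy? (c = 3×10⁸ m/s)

γ = 1/√(1 - 0.724²) = 1.4497
mc² = 2.3 × (3×10⁸)² = 2.070×10¹⁷ J
E = γmc² = 1.4497 × 2.070×10¹⁷ = 3.001×10¹⁷ J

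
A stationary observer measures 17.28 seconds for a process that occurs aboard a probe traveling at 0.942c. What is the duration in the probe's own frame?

Dilated time Δt = 17.28 seconds
γ = 1/√(1 - 0.942²) = 2.980
Δt₀ = Δt/γ = 17.28/2.980 = 5.799 seconds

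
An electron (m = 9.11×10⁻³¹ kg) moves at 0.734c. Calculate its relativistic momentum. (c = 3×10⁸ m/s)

γ = 1/√(1 - 0.734²) = 1.4724
v = 0.734 × 3×10⁸ = 2.202×10⁸ m/s
p = γmv = 1.4724 × 9.11×10⁻³¹ × 2.202×10⁸ = 2.954×10⁻²² kg·m/s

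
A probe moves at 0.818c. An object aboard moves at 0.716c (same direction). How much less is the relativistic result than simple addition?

Classical: u' + v = 0.716 + 0.818 = 1.534c
Relativistic: u = (0.716 + 0.818)/(1 + 0.585688) = 1.534/1.585688 = 0.9674c
Difference: 1.534 - 0.9674 = 0.5666c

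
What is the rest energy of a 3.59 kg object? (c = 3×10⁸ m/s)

c² = (3×10⁸)² = 9.000×10¹⁶ m²/s²
E₀ = mc² = 3.59 × 9.000×10¹⁶ = 3.231×10¹⁷ J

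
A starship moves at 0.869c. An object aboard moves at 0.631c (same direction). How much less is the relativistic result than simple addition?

Classical: u' + v = 0.631 + 0.869 = 1.5c
Relativistic: u = (0.631 + 0.869)/(1 + 0.548339) = 1.5/1.548339 = 0.9688c
Difference: 1.5 - 0.9688 = 0.5312c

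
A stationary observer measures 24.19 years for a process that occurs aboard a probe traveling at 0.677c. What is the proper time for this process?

Dilated time Δt = 24.19 years
γ = 1/√(1 - 0.677²) = 1.359
Δt₀ = Δt/γ = 24.19/1.359 = 17.80 years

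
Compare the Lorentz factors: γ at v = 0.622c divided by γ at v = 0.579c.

γ₁ = 1/√(1 - 0.622²) = 1.277
γ₂ = 1/√(1 - 0.579²) = 1.227
γ₁/γ₂ = 1.277/1.227 = 1.041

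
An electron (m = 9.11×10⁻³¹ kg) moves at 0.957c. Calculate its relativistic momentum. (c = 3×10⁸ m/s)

γ = 1/√(1 - 0.957²) = 3.447
v = 0.957 × 3×10⁸ = 2.871×10⁸ m/s
p = γmv = 3.447 × 9.11×10⁻³¹ × 2.871×10⁸ = 9.016×10⁻²² kg·m/s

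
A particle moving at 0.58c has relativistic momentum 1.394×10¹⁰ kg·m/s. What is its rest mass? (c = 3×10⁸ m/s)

γ = 1/√(1 - 0.58²) = 1.2276
v = 0.58 × 3×10⁸ = 1.740×10⁸ m/s
m = p/(γv) = 1.394×10¹⁰/(1.2276 × 1.740×10⁸) = 65.26 kg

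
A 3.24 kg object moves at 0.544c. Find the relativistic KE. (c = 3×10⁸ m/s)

γ = 1/√(1 - 0.544²) = 1.19177
γ - 1 = 0.19177
KE = (γ-1)mc² = 0.19177 × 3.24 × (3×10⁸)² = 5.592×10¹⁶ J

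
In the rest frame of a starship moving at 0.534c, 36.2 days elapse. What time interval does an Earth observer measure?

Proper time Δt₀ = 36.2 days
γ = 1/√(1 - 0.534²) = 1.183
Δt = γΔt₀ = 1.183 × 36.2 = 42.82 days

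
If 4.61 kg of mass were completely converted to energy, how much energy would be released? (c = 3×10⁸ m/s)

Using E = mc²:
c² = (3×10⁸)² = 9×10¹⁶ m²/s²
E = 4.61 × 9×10¹⁶ = 4.149×10¹⁷ J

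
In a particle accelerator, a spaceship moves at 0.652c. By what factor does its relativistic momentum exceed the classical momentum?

p_rel = γmv, p_class = mv
Ratio = γ = 1/√(1 - 0.652²)
= 1/√(0.574896) = 1.319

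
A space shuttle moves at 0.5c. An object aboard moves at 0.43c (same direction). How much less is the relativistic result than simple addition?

Classical: u' + v = 0.43 + 0.5 = 0.93c
Relativistic: u = (0.43 + 0.5)/(1 + 0.215) = 0.93/1.215 = 0.7654c
Difference: 0.93 - 0.7654 = 0.1646c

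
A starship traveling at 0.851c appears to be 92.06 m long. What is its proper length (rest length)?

Contracted length L = 92.06 m
γ = 1/√(1 - 0.851²) = 1.904
L₀ = γL = 1.904 × 92.06 = 175.3 m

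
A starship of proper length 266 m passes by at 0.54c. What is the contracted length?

Proper length L₀ = 266 m
γ = 1/√(1 - 0.54²) = 1.188
L = L₀/γ = 266/1.188 = 223.9 m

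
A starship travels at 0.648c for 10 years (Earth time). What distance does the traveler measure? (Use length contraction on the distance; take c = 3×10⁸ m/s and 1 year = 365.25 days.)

Earth distance: d = v × t = 0.648c × 10 yr = 6.135×10¹⁶ m
γ = 1.313
d' = d/γ = 6.135×10¹⁶/1.313 = 4.673×10¹⁶ m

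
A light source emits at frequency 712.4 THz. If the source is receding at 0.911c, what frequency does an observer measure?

β = v/c = 0.911
(1-β)/(1+β) = 0.089/1.911 = 0.04657
Doppler factor = √(0.04657) = 0.2158
f_obs = 712.4 × 0.2158 = 153.7 THz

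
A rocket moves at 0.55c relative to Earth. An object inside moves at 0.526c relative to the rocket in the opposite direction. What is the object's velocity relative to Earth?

Object's velocity in rocket frame is u' = -0.526c
u = (u' + v)/(1 + u'v/c²) = (v - 0.526)/(1 - 0.526·v/c²)
Numerator: 0.55 - 0.526 = 0.024
Denominator: 1 - 0.2893 = 0.7107
u = 0.024/0.7107 = 0.03377c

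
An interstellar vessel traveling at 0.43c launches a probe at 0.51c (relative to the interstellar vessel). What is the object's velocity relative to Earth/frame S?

u = (u' + v)/(1 + u'v/c²)
Numerator: 0.51 + 0.43 = 0.94
Denominator: 1 + 0.2193 = 1.2193
u = 0.94/1.2193 = 0.7709c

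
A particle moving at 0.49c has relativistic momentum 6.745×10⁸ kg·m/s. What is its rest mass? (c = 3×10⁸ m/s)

γ = 1/√(1 - 0.49²) = 1.147
v = 0.49 × 3×10⁸ = 1.470×10⁸ m/s
m = p/(γv) = 6.745×10⁸/(1.147 × 1.470×10⁸) = 4.000 kg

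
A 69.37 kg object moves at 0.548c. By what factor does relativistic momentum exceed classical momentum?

p_rel = γmv, p_class = mv
Ratio = γ = 1/√(1 - 0.548²) = 1.195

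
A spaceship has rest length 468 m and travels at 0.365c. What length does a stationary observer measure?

Proper length L₀ = 468 m
γ = 1/√(1 - 0.365²) = 1.0741
L = L₀/γ = 468/1.0741 = 435.7 m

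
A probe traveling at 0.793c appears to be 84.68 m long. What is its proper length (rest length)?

Contracted length L = 84.68 m
γ = 1/√(1 - 0.793²) = 1.641
L₀ = γL = 1.641 × 84.68 = 139.0 m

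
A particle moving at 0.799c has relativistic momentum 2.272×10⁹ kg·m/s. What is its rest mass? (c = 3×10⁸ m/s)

γ = 1/√(1 - 0.799²) = 1.663
v = 0.799 × 3×10⁸ = 2.397×10⁸ m/s
m = p/(γv) = 2.272×10⁹/(1.663 × 2.397×10⁸) = 5.700 kg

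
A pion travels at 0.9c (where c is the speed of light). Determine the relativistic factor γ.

v/c = 0.9, so (v/c)² = 0.81
1 - (v/c)² = 0.19
γ = 1/√(0.19) = 2.294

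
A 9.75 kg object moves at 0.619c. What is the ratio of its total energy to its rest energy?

E = γmc², E₀ = mc²
E/E₀ = γ = 1/√(1 - 0.619²) = 1.273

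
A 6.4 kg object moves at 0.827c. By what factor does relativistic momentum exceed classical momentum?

p_rel = γmv, p_class = mv
Ratio = γ = 1/√(1 - 0.827²) = 1.779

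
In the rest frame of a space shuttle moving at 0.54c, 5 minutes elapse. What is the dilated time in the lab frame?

Proper time Δt₀ = 5 minutes
γ = 1/√(1 - 0.54²) = 1.1881
Δt = γΔt₀ = 1.1881 × 5 = 5.941 minutes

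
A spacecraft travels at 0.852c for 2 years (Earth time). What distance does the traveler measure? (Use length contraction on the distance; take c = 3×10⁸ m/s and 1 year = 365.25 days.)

Earth distance: d = v × t = 0.852c × 2 yr = 1.6132×10¹⁶ m
γ = 1.9101
d' = d/γ = 1.6132×10¹⁶/1.9101 = 8.446×10¹⁵ m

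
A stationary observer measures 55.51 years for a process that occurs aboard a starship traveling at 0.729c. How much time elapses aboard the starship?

Dilated time Δt = 55.51 years
γ = 1/√(1 - 0.729²) = 1.4609
Δt₀ = Δt/γ = 55.51/1.4609 = 38.00 years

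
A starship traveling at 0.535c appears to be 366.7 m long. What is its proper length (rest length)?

Contracted length L = 366.7 m
γ = 1/√(1 - 0.535²) = 1.1836
L₀ = γL = 1.1836 × 366.7 = 434.0 m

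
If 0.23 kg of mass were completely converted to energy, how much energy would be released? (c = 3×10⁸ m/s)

Using E = mc²:
c² = (3×10⁸)² = 9×10¹⁶ m²/s²
E = 0.23 × 9×10¹⁶ = 2.070×10¹⁶ J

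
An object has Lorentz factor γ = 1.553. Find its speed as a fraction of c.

From γ = 1/√(1 - v²/c²):
1/γ² = 1/1.553² = 0.4146
v²/c² = 1 - 0.4146 = 0.5854
v/c = √(0.5854) = 0.7651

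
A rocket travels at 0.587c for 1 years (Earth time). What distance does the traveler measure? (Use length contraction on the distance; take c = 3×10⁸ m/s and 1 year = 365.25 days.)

Earth distance: d = v × t = 0.587c × 1 yr = 5.5573×10¹⁵ m
γ = 1.2352
d' = d/γ = 5.5573×10¹⁵/1.2352 = 4.499×10¹⁵ m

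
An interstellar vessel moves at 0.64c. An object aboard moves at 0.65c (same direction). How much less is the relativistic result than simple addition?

Classical: u' + v = 0.65 + 0.64 = 1.29c
Relativistic: u = (0.65 + 0.64)/(1 + 0.416) = 1.29/1.416 = 0.9110c
Difference: 1.29 - 0.9110 = 0.3790c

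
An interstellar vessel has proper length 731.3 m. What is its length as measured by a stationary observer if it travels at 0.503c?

Proper length L₀ = 731.3 m
γ = 1/√(1 - 0.503²) = 1.157
L = L₀/γ = 731.3/1.157 = 632.1 m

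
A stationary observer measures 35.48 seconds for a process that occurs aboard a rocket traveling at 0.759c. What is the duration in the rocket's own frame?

Dilated time Δt = 35.48 seconds
γ = 1/√(1 - 0.759²) = 1.536
Δt₀ = Δt/γ = 35.48/1.536 = 23.10 seconds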